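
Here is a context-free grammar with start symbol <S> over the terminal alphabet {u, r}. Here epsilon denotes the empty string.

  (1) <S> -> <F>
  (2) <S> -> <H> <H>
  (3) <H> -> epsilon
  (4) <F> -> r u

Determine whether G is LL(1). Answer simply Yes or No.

Yes

FIRST(<S>) = {epsilon, r}
FIRST(<H>) = {epsilon}
FIRST(<F>) = {r}
FOLLOW(<S>) = {$}
FOLLOW(<H>) = {$}
FOLLOW(<F>) = {$}
Each cell of M receives at most one production.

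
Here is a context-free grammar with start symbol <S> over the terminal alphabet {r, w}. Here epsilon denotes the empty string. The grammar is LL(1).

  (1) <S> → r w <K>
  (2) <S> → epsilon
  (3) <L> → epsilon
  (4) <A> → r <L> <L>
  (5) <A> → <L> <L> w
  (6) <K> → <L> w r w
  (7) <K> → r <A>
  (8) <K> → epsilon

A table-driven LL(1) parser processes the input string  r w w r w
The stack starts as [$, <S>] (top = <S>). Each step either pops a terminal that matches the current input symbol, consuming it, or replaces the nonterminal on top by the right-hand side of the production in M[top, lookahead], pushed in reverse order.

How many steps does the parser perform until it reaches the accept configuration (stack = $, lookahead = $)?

step 1: stack=$ <S>  input=r w w r w $  — expand <S> → r w <K>
step 2: stack=$ <K> w r  input=r w w r w $  — match r
step 3: stack=$ <K> w  input=w w r w $  — match w
step 4: stack=$ <K>  input=w r w $  — expand <K> → <L> w r w
step 5: stack=$ w r w <L>  input=w r w $  — expand <L> → epsilon
step 6: stack=$ w r w  input=w r w $  — match w
step 7: stack=$ w r  input=r w $  — match r
step 8: stack=$ w  input=w $  — match w
Accept reached after 8 steps.

8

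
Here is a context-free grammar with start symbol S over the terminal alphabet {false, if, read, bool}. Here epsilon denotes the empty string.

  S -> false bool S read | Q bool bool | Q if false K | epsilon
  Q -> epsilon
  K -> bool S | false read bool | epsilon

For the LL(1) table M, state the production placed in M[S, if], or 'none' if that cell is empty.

FIRST(Q): from Q->epsilon we get {epsilon}. So FIRST(Q) = {epsilon}.
FIRST(K): from K->bool S we get {bool}; from K->false read bool we get {false}; from K->epsilon we get {epsilon}. So FIRST(K) = {epsilon, bool, false}.
FIRST(S): from S->false bool S read we get {false}; from S->Q bool bool we get {bool}; from S->Q if false K we get {if}; from S->epsilon we get {epsilon}. So FIRST(S) = {epsilon, bool, false, if}.
FOLLOW(S) includes $ since S is the start symbol.
FOLLOW(S): in S->false bool S read, S is followed by read with FIRST {read}; in K->bool S, the suffix after S is empty, so FOLLOW(S) ⊇ FOLLOW(K) = {$, read}. Thus FOLLOW(S) = {$, read}.
FOLLOW(K): in S->Q if false K, the suffix after K is empty, so FOLLOW(K) ⊇ FOLLOW(S) = {$, read}. Thus FOLLOW(K) = {$, read}.
For S -> false bool S read: FIRST(false bool S read) = {false}, so it goes in M[S, t] for t ∈ {false}.
For S -> Q bool bool: FIRST(Q bool bool) = {bool}, so it goes in M[S, t] for t ∈ {bool}.
For S -> Q if false K: FIRST(Q if false K) = {if}, so it goes in M[S, t] for t ∈ {if}.
For S -> epsilon: FIRST(epsilon) = {epsilon}, so it goes in M[S, t] for t ∈ {}; since epsilon ∈ FIRST, also for every t ∈ FOLLOW(S) = {$, read}.

S -> Q if false K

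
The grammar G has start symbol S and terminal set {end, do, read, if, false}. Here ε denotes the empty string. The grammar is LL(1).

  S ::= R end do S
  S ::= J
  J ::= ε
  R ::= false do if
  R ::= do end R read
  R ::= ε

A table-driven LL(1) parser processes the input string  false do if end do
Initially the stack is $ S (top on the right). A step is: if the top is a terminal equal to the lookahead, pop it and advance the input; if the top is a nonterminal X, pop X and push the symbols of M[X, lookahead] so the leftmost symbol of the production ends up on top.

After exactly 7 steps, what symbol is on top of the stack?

S

step 1: stack=$ S  input=false do if end do $  — expand S ::= R end do S
step 2: stack=$ S do end R  input=false do if end do $  — expand R ::= false do if
step 3: stack=$ S do end if do false  input=false do if end do $  — match false
step 4: stack=$ S do end if do  input=do if end do $  — match do
step 5: stack=$ S do end if  input=if end do $  — match if
step 6: stack=$ S do end  input=end do $  — match end
step 7: stack=$ S do  input=do $  — match do
Stack after step 7: $ S (top = S).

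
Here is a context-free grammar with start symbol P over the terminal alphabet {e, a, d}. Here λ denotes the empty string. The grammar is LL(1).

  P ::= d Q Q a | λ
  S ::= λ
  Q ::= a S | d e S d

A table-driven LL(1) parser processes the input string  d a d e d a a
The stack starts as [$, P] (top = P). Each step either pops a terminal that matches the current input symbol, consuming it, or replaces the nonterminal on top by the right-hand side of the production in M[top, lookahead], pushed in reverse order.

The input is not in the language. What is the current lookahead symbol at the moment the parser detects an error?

      Stack        Input            Action
   1  $ P          d a d e d a a $  expand P ::= d Q Q a
   2  $ a Q Q d    d a d e d a a $  match d
   3  $ a Q Q      a d e d a a $    expand Q ::= a S
   4  $ a Q S a    a d e d a a $    match a
   5  $ a Q S      d e d a a $      expand S ::= λ
   6  $ a Q        d e d a a $      expand Q ::= d e S d
   7  $ a d S e d  d e d a a $      match d
   8  $ a d S e    e d a a $        match e
   9  $ a d S      d a a $          expand S ::= λ
  10  $ a d        d a a $          match d
  11  $ a          a a $            match a
  12  $            a $              error: stack empty but input remains

a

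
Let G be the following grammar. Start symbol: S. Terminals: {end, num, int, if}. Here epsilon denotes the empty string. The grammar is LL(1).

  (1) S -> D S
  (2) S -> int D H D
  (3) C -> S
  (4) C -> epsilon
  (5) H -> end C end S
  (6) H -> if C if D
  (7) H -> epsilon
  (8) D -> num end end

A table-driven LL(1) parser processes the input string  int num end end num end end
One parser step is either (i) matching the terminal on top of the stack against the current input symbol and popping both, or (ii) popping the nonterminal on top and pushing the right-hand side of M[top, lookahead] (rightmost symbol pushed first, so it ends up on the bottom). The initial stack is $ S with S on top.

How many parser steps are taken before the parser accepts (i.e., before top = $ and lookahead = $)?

      Stack              Input                          Action
   1  $ S                int num end end num end end $  expand S -> int D H D
   2  $ D H D int        int num end end num end end $  match int
   3  $ D H D            num end end num end end $      expand D -> num end end
   4  $ D H end end num  num end end num end end $      match num
   5  $ D H end end      end end num end end $          match end
   6  $ D H end          end num end end $              match end
   7  $ D H              num end end $                  expand H -> epsilon
   8  $ D                num end end $                  expand D -> num end end
   9  $ end end num      num end end $                  match num
  10  $ end end          end end $                      match end
  11  $ end              end $                          match end
Accept reached after 11 steps.

11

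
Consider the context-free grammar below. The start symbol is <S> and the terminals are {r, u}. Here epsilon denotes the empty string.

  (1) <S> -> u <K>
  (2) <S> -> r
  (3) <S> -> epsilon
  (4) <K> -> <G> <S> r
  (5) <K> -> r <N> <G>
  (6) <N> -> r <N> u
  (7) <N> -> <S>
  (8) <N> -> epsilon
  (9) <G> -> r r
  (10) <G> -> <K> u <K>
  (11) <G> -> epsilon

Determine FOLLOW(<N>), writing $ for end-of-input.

{$, r, u}

FIRST(<S>) = {epsilon, r, u}
FIRST(<N>) = {epsilon, r, u}  (via <S>)
FIRST(<K>) = {r, u}  (via <G> <S> r)
FIRST(<G>) = {epsilon, r, u}  (via <K> u <K>)
FOLLOW(<S>) includes $ since <S> is the start symbol.
FOLLOW(<S>): in <K>-><G> <S> r, <S> is followed by r with FIRST {r}; in <N>-><S>, the suffix after <S> is empty, so FOLLOW(<S>) ⊇ FOLLOW(<N>) = {$, r, u}. Thus FOLLOW(<S>) = {$, r, u}.
FOLLOW(<K>): in <S>->u <K>, the suffix after <K> is empty, so FOLLOW(<K>) ⊇ FOLLOW(<S>) = {$, r, u}; in <G>-><K> u <K> (occurrence 1), <K> is followed by u <K> with FIRST {u}; in <G>-><K> u <K> (occurrence 2), the suffix after <K> is empty, so FOLLOW(<K>) ⊇ FOLLOW(<G>) = {$, r, u}. Thus FOLLOW(<K>) = {$, r, u}.
FOLLOW(<N>): in <K>->r <N> <G>, <N> is followed by <G> with FIRST {epsilon, r, u}; in <K>->r <N> <G>, the suffix after <N> is nullable, so FOLLOW(<N>) ⊇ FOLLOW(<K>) = {$, r, u}; in <N>->r <N> u, <N> is followed by u with FIRST {u}. Thus FOLLOW(<N>) = {$, r, u}.
FOLLOW(<G>): in <K>-><G> <S> r, <G> is followed by <S> r with FIRST {r, u}; in <K>->r <N> <G>, the suffix after <G> is empty, so FOLLOW(<G>) ⊇ FOLLOW(<K>) = {$, r, u}. Thus FOLLOW(<G>) = {$, r, u}.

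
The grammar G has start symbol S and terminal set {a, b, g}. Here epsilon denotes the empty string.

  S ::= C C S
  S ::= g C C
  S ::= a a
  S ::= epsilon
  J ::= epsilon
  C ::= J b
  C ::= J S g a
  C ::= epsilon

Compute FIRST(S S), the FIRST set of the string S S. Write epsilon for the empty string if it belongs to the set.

FIRST(J): from J::=epsilon we get {epsilon}. So FIRST(J) = {epsilon}.
FIRST(S): from S::=C C S we get {epsilon, a, b, g}; from S::=g C C we get {g}; from S::=a a we get {a}; from S::=epsilon we get {epsilon}. So FIRST(S) = {epsilon, a, b, g}.
FIRST(C): from C::=J b we get {b}; from C::=J S g a we get {a, b, g}; from C::=epsilon we get {epsilon}. So FIRST(C) = {epsilon, a, b, g}.
FIRST(S S): take FIRST of each symbol in turn, carrying on past any symbol whose FIRST contains epsilon; result {epsilon, a, b, g}.

{epsilon, a, b, g}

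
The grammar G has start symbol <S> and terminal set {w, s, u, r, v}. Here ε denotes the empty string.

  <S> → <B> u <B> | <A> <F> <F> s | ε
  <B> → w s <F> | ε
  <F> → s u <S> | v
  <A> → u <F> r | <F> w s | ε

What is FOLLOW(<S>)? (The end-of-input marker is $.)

FIRST(<B>): from <B>→w s <F> we get {w}; from <B>→ε we get {ε}. So FIRST(<B>) = {ε, w}.
FIRST(<F>): from <F>→s u <S> we get {s}; from <F>→v we get {v}. So FIRST(<F>) = {s, v}.
FIRST(<A>): from <A>→u <F> r we get {u}; from <A>→<F> w s we get {s, v}; from <A>→ε we get {ε}. So FIRST(<A>) = {ε, s, u, v}.
FIRST(<S>): from <S>→<B> u <B> we get {u, w}; from <S>→<A> <F> <F> s we get {s, u, v}; from <S>→ε we get {ε}. So FIRST(<S>) = {ε, s, u, v, w}.
FOLLOW(<S>) includes $ since <S> is the start symbol.
FOLLOW(<A>): in <S>→<A> <F> <F> s, <A> is followed by <F> <F> s with FIRST {s, v}. Thus FOLLOW(<A>) = {s, v}.
FOLLOW(<S>): in <F>→s u <S>, the suffix after <S> is empty, so FOLLOW(<S>) ⊇ FOLLOW(<F>) = {$, r, s, u, v, w}. Thus FOLLOW(<S>) = {$, r, s, u, v, w}.
FOLLOW(<B>): in <S>→<B> u <B> (occurrence 1), <B> is followed by u <B> with FIRST {u}; in <S>→<B> u <B> (occurrence 2), the suffix after <B> is empty, so FOLLOW(<B>) ⊇ FOLLOW(<S>) = {$, r, s, u, v, w}. Thus FOLLOW(<B>) = {$, r, s, u, v, w}.
FOLLOW(<F>): in <S>→<A> <F> <F> s (occurrence 1), <F> is followed by <F> s with FIRST {s, v}; in <S>→<A> <F> <F> s (occurrence 2), <F> is followed by s with FIRST {s}; in <B>→w s <F>, the suffix after <F> is empty, so FOLLOW(<F>) ⊇ FOLLOW(<B>) = {$, r, s, u, v, w}; in <A>→u <F> r, <F> is followed by r with FIRST {r}; in <A>→<F> w s, <F> is followed by w s with FIRST {w}. Thus FOLLOW(<F>) = {$, r, s, u, v, w}.

{$, r, s, u, v, w}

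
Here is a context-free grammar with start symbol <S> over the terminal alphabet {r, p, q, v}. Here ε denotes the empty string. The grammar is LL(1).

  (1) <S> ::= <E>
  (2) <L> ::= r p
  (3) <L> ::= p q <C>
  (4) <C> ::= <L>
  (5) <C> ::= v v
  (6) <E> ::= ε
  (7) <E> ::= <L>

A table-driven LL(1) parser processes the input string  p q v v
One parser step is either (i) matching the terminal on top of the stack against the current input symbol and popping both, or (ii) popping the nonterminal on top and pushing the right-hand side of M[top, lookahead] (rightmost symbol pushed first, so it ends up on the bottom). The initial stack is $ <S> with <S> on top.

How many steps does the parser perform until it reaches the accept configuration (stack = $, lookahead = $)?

8

     Stack      Input      Action
  1  $ <S>      p q v v $  expand <S> ::= <E>
  2  $ <E>      p q v v $  expand <E> ::= <L>
  3  $ <L>      p q v v $  expand <L> ::= p q <C>
  4  $ <C> q p  p q v v $  match p
  5  $ <C> q    q v v $    match q
  6  $ <C>      v v $      expand <C> ::= v v
  7  $ v v      v v $      match v
  8  $ v        v $        match v
Accept reached after 8 steps.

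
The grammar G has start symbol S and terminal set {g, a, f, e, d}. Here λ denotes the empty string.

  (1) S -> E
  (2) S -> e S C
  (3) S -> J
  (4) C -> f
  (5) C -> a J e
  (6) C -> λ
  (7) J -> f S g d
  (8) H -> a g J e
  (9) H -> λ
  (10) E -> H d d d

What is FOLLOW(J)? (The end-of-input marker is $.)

{$, a, e, f, g}

FIRST(C) = {λ, a, f}
FIRST(J) = {f}
FIRST(H) = {λ, a}
FIRST(E) = {a, d}  (via H d d d)
FIRST(S) = {a, d, e, f}  (via E, J)
FOLLOW(S) includes $ since S is the start symbol.
FOLLOW(S): in S->e S C, S is followed by C with FIRST {λ, a, f}; in S->e S C, the suffix after S is nullable (adds nothing new); in J->f S g d, S is followed by g d with FIRST {g}. Thus FOLLOW(S) = {$, a, f, g}.
FOLLOW(C): in S->e S C, the suffix after C is empty, so FOLLOW(C) ⊇ FOLLOW(S) = {$, a, f, g}. Thus FOLLOW(C) = {$, a, f, g}.
FOLLOW(J): in S->J, the suffix after J is empty, so FOLLOW(J) ⊇ FOLLOW(S) = {$, a, f, g}; in C->a J e, J is followed by e with FIRST {e}; in H->a g J e, J is followed by e with FIRST {e}. Thus FOLLOW(J) = {$, a, e, f, g}.
FOLLOW(H): in E->H d d d, H is followed by d d d with FIRST {d}. Thus FOLLOW(H) = {d}.
FOLLOW(E): in S->E, the suffix after E is empty, so FOLLOW(E) ⊇ FOLLOW(S) = {$, a, f, g}. Thus FOLLOW(E) = {$, a, f, g}.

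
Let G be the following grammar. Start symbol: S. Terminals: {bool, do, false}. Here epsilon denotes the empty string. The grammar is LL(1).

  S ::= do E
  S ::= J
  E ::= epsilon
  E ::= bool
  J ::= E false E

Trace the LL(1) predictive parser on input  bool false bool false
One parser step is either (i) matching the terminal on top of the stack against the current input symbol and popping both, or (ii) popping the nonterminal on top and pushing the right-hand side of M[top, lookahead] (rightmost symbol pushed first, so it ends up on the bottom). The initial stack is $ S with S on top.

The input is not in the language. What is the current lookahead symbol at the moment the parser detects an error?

false

step 1: stack=$ S  input=bool false bool false $  — expand S ::= J
step 2: stack=$ J  input=bool false bool false $  — expand J ::= E false E
step 3: stack=$ E false E  input=bool false bool false $  — expand E ::= bool
step 4: stack=$ E false bool  input=bool false bool false $  — match bool
step 5: stack=$ E false  input=false bool false $  — match false
step 6: stack=$ E  input=bool false $  — expand E ::= bool
step 7: stack=$ bool  input=bool false $  — match bool
step 8: stack=$  input=false $  — error: stack empty but input remains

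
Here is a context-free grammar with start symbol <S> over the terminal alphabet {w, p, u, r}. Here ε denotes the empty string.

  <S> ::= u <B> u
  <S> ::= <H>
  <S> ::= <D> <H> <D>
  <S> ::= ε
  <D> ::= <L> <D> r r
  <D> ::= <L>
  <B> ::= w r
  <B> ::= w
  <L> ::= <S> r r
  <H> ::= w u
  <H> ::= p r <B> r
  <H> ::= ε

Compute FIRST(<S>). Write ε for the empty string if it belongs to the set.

{ε, p, r, u, w}

FIRST(<B>) = {w}
FIRST(<H>) = {ε, p, w}
FIRST(<S>) = {ε, p, r, u, w}  (via <H>, <D> <H> <D>)
FIRST(<L>) = {p, r, u, w}  (via <S> r r)
FIRST(<D>) = {p, r, u, w}  (via <L> <D> r r, <L>)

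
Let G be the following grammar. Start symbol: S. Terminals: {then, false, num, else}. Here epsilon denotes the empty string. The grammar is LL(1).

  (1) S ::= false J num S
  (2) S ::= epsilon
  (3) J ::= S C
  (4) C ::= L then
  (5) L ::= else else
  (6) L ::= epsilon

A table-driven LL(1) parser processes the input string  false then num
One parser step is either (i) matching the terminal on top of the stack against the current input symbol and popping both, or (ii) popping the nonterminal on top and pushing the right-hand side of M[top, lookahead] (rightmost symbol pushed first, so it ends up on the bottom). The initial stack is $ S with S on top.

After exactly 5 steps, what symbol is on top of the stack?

L

     Stack            Input             Action
  1  $ S              false then num $  expand S ::= false J num S
  2  $ S num J false  false then num $  match false
  3  $ S num J        then num $        expand J ::= S C
  4  $ S num C S      then num $        expand S ::= epsilon
  5  $ S num C        then num $        expand C ::= L then
Stack after step 5: $ S num then L (top = L).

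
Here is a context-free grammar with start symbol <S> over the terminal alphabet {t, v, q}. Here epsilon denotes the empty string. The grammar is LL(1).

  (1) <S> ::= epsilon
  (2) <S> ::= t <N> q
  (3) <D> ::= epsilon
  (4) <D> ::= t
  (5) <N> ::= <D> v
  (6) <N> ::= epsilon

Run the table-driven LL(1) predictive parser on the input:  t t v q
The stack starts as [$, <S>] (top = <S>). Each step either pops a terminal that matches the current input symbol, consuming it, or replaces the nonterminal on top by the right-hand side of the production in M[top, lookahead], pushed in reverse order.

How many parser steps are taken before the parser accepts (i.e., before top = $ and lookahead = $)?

7

step 1: stack=$ <S>  input=t t v q $  — expand <S> ::= t <N> q
step 2: stack=$ q <N> t  input=t t v q $  — match t
step 3: stack=$ q <N>  input=t v q $  — expand <N> ::= <D> v
step 4: stack=$ q v <D>  input=t v q $  — expand <D> ::= t
step 5: stack=$ q v t  input=t v q $  — match t
step 6: stack=$ q v  input=v q $  — match v
step 7: stack=$ q  input=q $  — match q
Accept reached after 7 steps.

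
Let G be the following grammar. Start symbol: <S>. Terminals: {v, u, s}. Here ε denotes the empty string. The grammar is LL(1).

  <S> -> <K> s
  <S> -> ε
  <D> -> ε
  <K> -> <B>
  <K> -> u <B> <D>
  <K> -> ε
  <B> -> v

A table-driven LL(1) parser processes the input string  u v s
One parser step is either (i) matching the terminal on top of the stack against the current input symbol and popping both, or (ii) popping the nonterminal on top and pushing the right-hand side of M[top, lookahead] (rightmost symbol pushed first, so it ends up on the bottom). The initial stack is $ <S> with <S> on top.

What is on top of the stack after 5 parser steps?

<D>

     Stack          Input    Action
  1  $ <S>          u v s $  expand <S> -> <K> s
  2  $ s <K>        u v s $  expand <K> -> u <B> <D>
  3  $ s <D> <B> u  u v s $  match u
  4  $ s <D> <B>    v s $    expand <B> -> v
  5  $ s <D> v      v s $    match v
Stack after step 5: $ s <D> (top = <D>).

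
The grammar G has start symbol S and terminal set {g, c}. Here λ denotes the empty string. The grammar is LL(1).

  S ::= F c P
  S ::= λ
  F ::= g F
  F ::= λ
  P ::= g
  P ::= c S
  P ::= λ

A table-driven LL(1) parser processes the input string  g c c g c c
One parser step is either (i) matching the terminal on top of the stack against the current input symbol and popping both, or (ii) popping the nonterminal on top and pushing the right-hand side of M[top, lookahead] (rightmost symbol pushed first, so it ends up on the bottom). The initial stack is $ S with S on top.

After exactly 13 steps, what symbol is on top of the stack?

c

step 1: stack=$ S  input=g c c g c c $  — expand S ::= F c P
step 2: stack=$ P c F  input=g c c g c c $  — expand F ::= g F
step 3: stack=$ P c F g  input=g c c g c c $  — match g
step 4: stack=$ P c F  input=c c g c c $  — expand F ::= λ
step 5: stack=$ P c  input=c c g c c $  — match c
step 6: stack=$ P  input=c g c c $  — expand P ::= c S
step 7: stack=$ S c  input=c g c c $  — match c
step 8: stack=$ S  input=g c c $  — expand S ::= F c P
step 9: stack=$ P c F  input=g c c $  — expand F ::= g F
step 10: stack=$ P c F g  input=g c c $  — match g
step 11: stack=$ P c F  input=c c $  — expand F ::= λ
step 12: stack=$ P c  input=c c $  — match c
step 13: stack=$ P  input=c $  — expand P ::= c S
Stack after step 13: $ S c (top = c).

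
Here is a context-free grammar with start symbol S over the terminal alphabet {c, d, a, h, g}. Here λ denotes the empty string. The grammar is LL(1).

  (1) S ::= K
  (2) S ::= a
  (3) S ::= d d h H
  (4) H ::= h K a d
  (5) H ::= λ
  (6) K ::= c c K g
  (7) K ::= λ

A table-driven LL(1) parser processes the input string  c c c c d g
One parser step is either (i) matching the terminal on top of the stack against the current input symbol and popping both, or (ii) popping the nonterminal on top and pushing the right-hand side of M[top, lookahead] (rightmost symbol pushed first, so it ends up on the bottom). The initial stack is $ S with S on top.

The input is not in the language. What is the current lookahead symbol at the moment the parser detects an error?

d

     Stack        Input          Action
  1  $ S          c c c c d g $  expand S ::= K
  2  $ K          c c c c d g $  expand K ::= c c K g
  3  $ g K c c    c c c c d g $  match c
  4  $ g K c      c c c d g $    match c
  5  $ g K        c c d g $      expand K ::= c c K g
  6  $ g g K c c  c c d g $      match c
  7  $ g g K c    c d g $        match c
  8  $ g g K      d g $          error: M[K, d] is empty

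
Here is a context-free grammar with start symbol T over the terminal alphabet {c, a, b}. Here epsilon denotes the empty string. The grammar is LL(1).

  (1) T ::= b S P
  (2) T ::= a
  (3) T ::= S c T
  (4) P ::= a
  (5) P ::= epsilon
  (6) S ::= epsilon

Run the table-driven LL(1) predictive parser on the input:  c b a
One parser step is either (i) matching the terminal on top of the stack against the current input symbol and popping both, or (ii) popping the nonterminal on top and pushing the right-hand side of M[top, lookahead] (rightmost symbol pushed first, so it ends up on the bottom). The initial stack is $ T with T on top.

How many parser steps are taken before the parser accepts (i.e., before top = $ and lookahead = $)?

8

     Stack    Input    Action
  1  $ T      c b a $  expand T ::= S c T
  2  $ T c S  c b a $  expand S ::= epsilon
  3  $ T c    c b a $  match c
  4  $ T      b a $    expand T ::= b S P
  5  $ P S b  b a $    match b
  6  $ P S    a $      expand S ::= epsilon
  7  $ P      a $      expand P ::= a
  8  $ a      a $      match a
Accept reached after 8 steps.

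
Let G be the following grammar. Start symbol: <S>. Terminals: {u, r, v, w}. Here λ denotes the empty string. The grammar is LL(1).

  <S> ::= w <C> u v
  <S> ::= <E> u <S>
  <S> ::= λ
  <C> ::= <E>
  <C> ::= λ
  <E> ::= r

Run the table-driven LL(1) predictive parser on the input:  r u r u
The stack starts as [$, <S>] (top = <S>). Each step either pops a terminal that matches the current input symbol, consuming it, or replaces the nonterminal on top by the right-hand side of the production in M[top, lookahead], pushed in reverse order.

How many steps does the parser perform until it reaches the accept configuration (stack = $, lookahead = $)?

9

step 1: stack=$ <S>  input=r u r u $  — expand <S> ::= <E> u <S>
step 2: stack=$ <S> u <E>  input=r u r u $  — expand <E> ::= r
step 3: stack=$ <S> u r  input=r u r u $  — match r
step 4: stack=$ <S> u  input=u r u $  — match u
step 5: stack=$ <S>  input=r u $  — expand <S> ::= <E> u <S>
step 6: stack=$ <S> u <E>  input=r u $  — expand <E> ::= r
step 7: stack=$ <S> u r  input=r u $  — match r
step 8: stack=$ <S> u  input=u $  — match u
step 9: stack=$ <S>  input=$  — expand <S> ::= λ
Accept reached after 9 steps.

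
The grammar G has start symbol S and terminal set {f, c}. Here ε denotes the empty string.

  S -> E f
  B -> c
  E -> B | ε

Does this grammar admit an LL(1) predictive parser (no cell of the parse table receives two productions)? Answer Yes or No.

Yes

FIRST(S) = {c, f}
FIRST(B) = {c}
FIRST(E) = {ε, c}
FOLLOW(S) = {$}
FOLLOW(B) = {f}
FOLLOW(E) = {f}
Each cell of M receives at most one production.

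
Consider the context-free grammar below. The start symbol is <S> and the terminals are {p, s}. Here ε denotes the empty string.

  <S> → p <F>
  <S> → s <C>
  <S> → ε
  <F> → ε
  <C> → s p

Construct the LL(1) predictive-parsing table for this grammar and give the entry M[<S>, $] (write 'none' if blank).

FIRST(<S>): from <S>→p <F> we get {p}; from <S>→s <C> we get {s}; from <S>→ε we get {ε}. So FIRST(<S>) = {ε, p, s}.
FIRST(<F>): from <F>→ε we get {ε}. So FIRST(<F>) = {ε}.
FIRST(<C>): from <C>→s p we get {s}. So FIRST(<C>) = {s}.
FOLLOW(<S>) includes $ since <S> is the start symbol.
FOLLOW(<S>): <S> appears on no right-hand side. Thus FOLLOW(<S>) = {$}.
For <S> → p <F>: FIRST(p <F>) = {p}, so it goes in M[<S>, t] for t ∈ {p}.
For <S> → s <C>: FIRST(s <C>) = {s}, so it goes in M[<S>, t] for t ∈ {s}.
For <S> → ε: FIRST(ε) = {ε}, so it goes in M[<S>, t] for t ∈ {}; since ε ∈ FIRST, also for every t ∈ FOLLOW(<S>) = {$}.

<S> → ε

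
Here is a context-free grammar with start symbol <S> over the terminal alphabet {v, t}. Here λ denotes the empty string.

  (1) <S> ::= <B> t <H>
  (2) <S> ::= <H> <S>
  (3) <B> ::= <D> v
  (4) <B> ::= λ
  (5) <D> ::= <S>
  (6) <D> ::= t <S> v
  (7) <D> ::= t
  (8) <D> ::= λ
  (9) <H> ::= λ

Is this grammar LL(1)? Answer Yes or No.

FIRST(<S>) = {t, v}
FIRST(<B>) = {λ, t, v}
FIRST(<D>) = {λ, t, v}
FIRST(<H>) = {λ}
FOLLOW(<S>) = {$, v}
FOLLOW(<B>) = {t}
FOLLOW(<D>) = {v}
FOLLOW(<H>) = {$, t, v}
Cell M[<B>, t] receives both <B> ::= <D> v and <B> ::= λ — the grammar is not LL(1).

No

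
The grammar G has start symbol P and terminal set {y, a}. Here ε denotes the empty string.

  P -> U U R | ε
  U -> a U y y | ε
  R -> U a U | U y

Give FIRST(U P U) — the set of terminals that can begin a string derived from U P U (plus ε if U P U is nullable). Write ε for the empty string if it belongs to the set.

{ε, a, y}

FIRST(U): from U->a U y y we get {a}; from U->ε we get {ε}. So FIRST(U) = {ε, a}.
FIRST(R): from R->U a U we get {a}; from R->U y we get {a, y}. So FIRST(R) = {a, y}.
FIRST(P): from P->U U R we get {a, y}; from P->ε we get {ε}. So FIRST(P) = {ε, a, y}.
FIRST(U P U): take FIRST of each symbol in turn, carrying on past any symbol whose FIRST contains ε; result {ε, a, y}.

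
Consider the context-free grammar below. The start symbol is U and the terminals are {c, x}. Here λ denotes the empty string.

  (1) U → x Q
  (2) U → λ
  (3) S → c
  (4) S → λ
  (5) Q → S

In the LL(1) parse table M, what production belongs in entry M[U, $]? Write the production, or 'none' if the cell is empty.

FIRST(U) = {λ, x}
FIRST(S) = {λ, c}
FIRST(Q) = {λ, c}  (via S)
FOLLOW(U) includes $ since U is the start symbol.
FOLLOW(U): U appears on no right-hand side. Thus FOLLOW(U) = {$}.
For U → x Q: FIRST(x Q) = {x}, so it goes in M[U, t] for t ∈ {x}.
For U → λ: FIRST(λ) = {λ}, so it goes in M[U, t] for t ∈ {}; since λ ∈ FIRST, also for every t ∈ FOLLOW(U) = {$}.

U → λ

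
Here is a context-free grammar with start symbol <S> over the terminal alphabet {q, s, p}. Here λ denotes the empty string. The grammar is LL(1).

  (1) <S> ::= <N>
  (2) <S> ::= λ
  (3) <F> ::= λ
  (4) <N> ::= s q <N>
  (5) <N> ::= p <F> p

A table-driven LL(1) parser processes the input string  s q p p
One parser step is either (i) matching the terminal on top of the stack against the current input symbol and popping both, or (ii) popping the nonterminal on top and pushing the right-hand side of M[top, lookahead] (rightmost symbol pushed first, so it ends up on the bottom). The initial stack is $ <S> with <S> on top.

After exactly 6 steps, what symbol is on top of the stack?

<F>

     Stack      Input      Action
  1  $ <S>      s q p p $  expand <S> ::= <N>
  2  $ <N>      s q p p $  expand <N> ::= s q <N>
  3  $ <N> q s  s q p p $  match s
  4  $ <N> q    q p p $    match q
  5  $ <N>      p p $      expand <N> ::= p <F> p
  6  $ p <F> p  p p $      match p
Stack after step 6: $ p <F> (top = <F>).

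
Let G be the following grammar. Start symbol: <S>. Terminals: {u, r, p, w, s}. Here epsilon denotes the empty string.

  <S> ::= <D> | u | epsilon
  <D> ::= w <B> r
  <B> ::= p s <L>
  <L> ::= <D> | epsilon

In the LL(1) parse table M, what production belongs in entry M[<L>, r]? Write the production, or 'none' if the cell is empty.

<L> ::= epsilon

FIRST(<D>): from <D>::=w <B> r we get {w}. So FIRST(<D>) = {w}.
FIRST(<B>): from <B>::=p s <L> we get {p}. So FIRST(<B>) = {p}.
FIRST(<S>): from <S>::=<D> we get {w}; from <S>::=u we get {u}; from <S>::=epsilon we get {epsilon}. So FIRST(<S>) = {epsilon, u, w}.
FIRST(<L>): from <L>::=<D> we get {w}; from <L>::=epsilon we get {epsilon}. So FIRST(<L>) = {epsilon, w}.
FOLLOW(<S>) includes $ since <S> is the start symbol.
FOLLOW(<B>): in <D>::=w <B> r, <B> is followed by r with FIRST {r}. Thus FOLLOW(<B>) = {r}.
FOLLOW(<L>): in <B>::=p s <L>, the suffix after <L> is empty, so FOLLOW(<L>) ⊇ FOLLOW(<B>) = {r}. Thus FOLLOW(<L>) = {r}.
For <L> ::= <D>: FIRST(<D>) = {w}, so it goes in M[<L>, t] for t ∈ {w}.
For <L> ::= epsilon: FIRST(epsilon) = {epsilon}, so it goes in M[<L>, t] for t ∈ {}; since epsilon ∈ FIRST, also for every t ∈ FOLLOW(<L>) = {r}.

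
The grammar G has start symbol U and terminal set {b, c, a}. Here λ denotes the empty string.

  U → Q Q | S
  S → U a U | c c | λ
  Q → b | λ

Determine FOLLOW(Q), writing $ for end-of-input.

{$, a, b}

FIRST(Q) = {λ, b}
FIRST(U) = {λ, a, b, c}  (via Q Q, S)
FIRST(S) = {λ, a, b, c}  (via U a U)
FOLLOW(U) includes $ since U is the start symbol.
FOLLOW(U): in S→U a U (occurrence 1), U is followed by a U with FIRST {a}; in S→U a U (occurrence 2), the suffix after U is empty, so FOLLOW(U) ⊇ FOLLOW(S) = {$, a}. Thus FOLLOW(U) = {$, a}.
FOLLOW(S): in U→S, the suffix after S is empty, so FOLLOW(S) ⊇ FOLLOW(U) = {$, a}. Thus FOLLOW(S) = {$, a}.
FOLLOW(Q): in U→Q Q (occurrence 1), Q is followed by Q with FIRST {λ, b}; in U→Q Q (occurrence 1), the suffix after Q is nullable, so FOLLOW(Q) ⊇ FOLLOW(U) = {$, a}; in U→Q Q (occurrence 2), the suffix after Q is empty, so FOLLOW(Q) ⊇ FOLLOW(U) = {$, a}. Thus FOLLOW(Q) = {$, a, b}.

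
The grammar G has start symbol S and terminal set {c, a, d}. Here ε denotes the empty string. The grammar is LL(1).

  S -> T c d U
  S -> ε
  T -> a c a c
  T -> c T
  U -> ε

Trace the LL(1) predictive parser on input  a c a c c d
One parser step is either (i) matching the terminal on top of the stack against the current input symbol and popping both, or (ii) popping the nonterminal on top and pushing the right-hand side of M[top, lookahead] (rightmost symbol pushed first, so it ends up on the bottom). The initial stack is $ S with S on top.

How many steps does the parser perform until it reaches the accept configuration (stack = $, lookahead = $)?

9

step 1: stack=$ S  input=a c a c c d $  — expand S -> T c d U
step 2: stack=$ U d c T  input=a c a c c d $  — expand T -> a c a c
step 3: stack=$ U d c c a c a  input=a c a c c d $  — match a
step 4: stack=$ U d c c a c  input=c a c c d $  — match c
step 5: stack=$ U d c c a  input=a c c d $  — match a
step 6: stack=$ U d c c  input=c c d $  — match c
step 7: stack=$ U d c  input=c d $  — match c
step 8: stack=$ U d  input=d $  — match d
step 9: stack=$ U  input=$  — expand U -> ε
Accept reached after 9 steps.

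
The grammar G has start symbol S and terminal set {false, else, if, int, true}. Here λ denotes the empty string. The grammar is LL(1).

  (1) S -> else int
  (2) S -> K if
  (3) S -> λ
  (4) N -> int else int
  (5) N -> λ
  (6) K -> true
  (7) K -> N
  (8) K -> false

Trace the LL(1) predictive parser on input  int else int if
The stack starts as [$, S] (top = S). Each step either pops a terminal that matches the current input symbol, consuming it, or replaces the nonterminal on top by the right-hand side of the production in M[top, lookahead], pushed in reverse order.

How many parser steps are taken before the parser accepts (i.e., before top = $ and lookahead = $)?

7

step 1: stack=$ S  input=int else int if $  — expand S -> K if
step 2: stack=$ if K  input=int else int if $  — expand K -> N
step 3: stack=$ if N  input=int else int if $  — expand N -> int else int
step 4: stack=$ if int else int  input=int else int if $  — match int
step 5: stack=$ if int else  input=else int if $  — match else
step 6: stack=$ if int  input=int if $  — match int
step 7: stack=$ if  input=if $  — match if
Accept reached after 7 steps.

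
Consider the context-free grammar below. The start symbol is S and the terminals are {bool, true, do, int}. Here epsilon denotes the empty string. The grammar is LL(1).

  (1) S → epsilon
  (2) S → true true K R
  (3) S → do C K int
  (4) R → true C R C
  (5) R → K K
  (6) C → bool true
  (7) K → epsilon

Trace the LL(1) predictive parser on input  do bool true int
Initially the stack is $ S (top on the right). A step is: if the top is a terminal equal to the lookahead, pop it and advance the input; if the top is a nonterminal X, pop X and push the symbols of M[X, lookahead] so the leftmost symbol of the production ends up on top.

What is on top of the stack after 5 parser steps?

K

     Stack              Input               Action
  1  $ S                do bool true int $  expand S → do C K int
  2  $ int K C do       do bool true int $  match do
  3  $ int K C          bool true int $     expand C → bool true
  4  $ int K true bool  bool true int $     match bool
  5  $ int K true       true int $          match true
Stack after step 5: $ int K (top = K).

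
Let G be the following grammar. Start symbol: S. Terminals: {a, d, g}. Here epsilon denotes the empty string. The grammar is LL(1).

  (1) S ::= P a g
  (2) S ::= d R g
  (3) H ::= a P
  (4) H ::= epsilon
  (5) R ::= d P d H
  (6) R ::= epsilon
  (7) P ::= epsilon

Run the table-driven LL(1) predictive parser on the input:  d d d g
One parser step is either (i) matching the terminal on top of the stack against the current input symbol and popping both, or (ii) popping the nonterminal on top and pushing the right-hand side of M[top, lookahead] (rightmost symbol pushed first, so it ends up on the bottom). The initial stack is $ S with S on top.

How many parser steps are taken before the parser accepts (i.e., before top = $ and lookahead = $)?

8

     Stack        Input      Action
  1  $ S          d d d g $  expand S ::= d R g
  2  $ g R d      d d d g $  match d
  3  $ g R        d d g $    expand R ::= d P d H
  4  $ g H d P d  d d g $    match d
  5  $ g H d P    d g $      expand P ::= epsilon
  6  $ g H d      d g $      match d
  7  $ g H        g $        expand H ::= epsilon
  8  $ g          g $        match g
Accept reached after 8 steps.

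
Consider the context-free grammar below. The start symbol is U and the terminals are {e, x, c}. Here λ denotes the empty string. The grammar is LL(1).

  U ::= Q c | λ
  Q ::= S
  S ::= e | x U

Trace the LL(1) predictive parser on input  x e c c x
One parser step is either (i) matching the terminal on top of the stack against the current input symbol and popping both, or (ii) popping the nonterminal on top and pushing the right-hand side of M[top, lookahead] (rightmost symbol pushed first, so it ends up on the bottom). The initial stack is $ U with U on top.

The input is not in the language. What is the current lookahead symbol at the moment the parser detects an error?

step 1: stack=$ U  input=x e c c x $  — expand U ::= Q c
step 2: stack=$ c Q  input=x e c c x $  — expand Q ::= S
step 3: stack=$ c S  input=x e c c x $  — expand S ::= x U
step 4: stack=$ c U x  input=x e c c x $  — match x
step 5: stack=$ c U  input=e c c x $  — expand U ::= Q c
step 6: stack=$ c c Q  input=e c c x $  — expand Q ::= S
step 7: stack=$ c c S  input=e c c x $  — expand S ::= e
step 8: stack=$ c c e  input=e c c x $  — match e
step 9: stack=$ c c  input=c c x $  — match c
step 10: stack=$ c  input=c x $  — match c
step 11: stack=$  input=x $  — error: stack empty but input remains

x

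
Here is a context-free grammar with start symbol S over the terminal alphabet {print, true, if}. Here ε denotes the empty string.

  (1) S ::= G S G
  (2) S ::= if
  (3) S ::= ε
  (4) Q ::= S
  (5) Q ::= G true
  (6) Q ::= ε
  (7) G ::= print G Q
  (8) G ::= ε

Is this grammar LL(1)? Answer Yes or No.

FIRST(S) = {ε, if, print}
FIRST(Q) = {ε, if, print, true}
FIRST(G) = {ε, print}
FOLLOW(S) = {$, if, print, true}
FOLLOW(Q) = {$, if, print, true}
FOLLOW(G) = {$, if, print, true}
Cell M[G, print] receives both G ::= print G Q and G ::= ε — the grammar is not LL(1).

No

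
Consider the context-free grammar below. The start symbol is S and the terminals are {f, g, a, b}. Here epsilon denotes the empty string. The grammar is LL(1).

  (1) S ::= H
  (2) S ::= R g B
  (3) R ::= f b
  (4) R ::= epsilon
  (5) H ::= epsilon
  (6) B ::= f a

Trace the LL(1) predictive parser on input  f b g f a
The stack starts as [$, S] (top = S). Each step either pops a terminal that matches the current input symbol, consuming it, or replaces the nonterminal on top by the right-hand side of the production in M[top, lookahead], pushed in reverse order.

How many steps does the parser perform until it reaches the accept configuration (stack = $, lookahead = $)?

8

     Stack      Input        Action
  1  $ S        f b g f a $  expand S ::= R g B
  2  $ B g R    f b g f a $  expand R ::= f b
  3  $ B g b f  f b g f a $  match f
  4  $ B g b    b g f a $    match b
  5  $ B g      g f a $      match g
  6  $ B        f a $        expand B ::= f a
  7  $ a f      f a $        match f
  8  $ a        a $          match a
Accept reached after 8 steps.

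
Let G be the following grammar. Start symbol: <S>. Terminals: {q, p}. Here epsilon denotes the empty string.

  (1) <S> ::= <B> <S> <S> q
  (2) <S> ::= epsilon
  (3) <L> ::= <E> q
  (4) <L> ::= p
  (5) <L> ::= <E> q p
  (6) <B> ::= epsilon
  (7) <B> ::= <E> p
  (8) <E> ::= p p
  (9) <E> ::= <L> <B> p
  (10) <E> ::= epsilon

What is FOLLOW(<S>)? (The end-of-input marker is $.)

FIRST(<S>) = {epsilon, p, q}  (via <B> <S> <S> q)
FIRST(<L>) = {p, q}  (via <E> q, <E> q p)
FIRST(<E>) = {epsilon, p, q}  (via <L> <B> p)
FIRST(<B>) = {epsilon, p, q}  (via <E> p)
FOLLOW(<S>) includes $ since <S> is the start symbol.
FOLLOW(<S>): in <S>::=<B> <S> <S> q (occurrence 1), <S> is followed by <S> q with FIRST {p, q}; in <S>::=<B> <S> <S> q (occurrence 2), <S> is followed by q with FIRST {q}. Thus FOLLOW(<S>) = {$, p, q}.
FOLLOW(<L>): in <E>::=<L> <B> p, <L> is followed by <B> p with FIRST {p, q}. Thus FOLLOW(<L>) = {p, q}.
FOLLOW(<B>): in <S>::=<B> <S> <S> q, <B> is followed by <S> <S> q with FIRST {p, q}; in <E>::=<L> <B> p, <B> is followed by p with FIRST {p}. Thus FOLLOW(<B>) = {p, q}.
FOLLOW(<E>): in <L>::=<E> q, <E> is followed by q with FIRST {q}; in <L>::=<E> q p, <E> is followed by q p with FIRST {q}; in <B>::=<E> p, <E> is followed by p with FIRST {p}. Thus FOLLOW(<E>) = {p, q}.

{$, p, q}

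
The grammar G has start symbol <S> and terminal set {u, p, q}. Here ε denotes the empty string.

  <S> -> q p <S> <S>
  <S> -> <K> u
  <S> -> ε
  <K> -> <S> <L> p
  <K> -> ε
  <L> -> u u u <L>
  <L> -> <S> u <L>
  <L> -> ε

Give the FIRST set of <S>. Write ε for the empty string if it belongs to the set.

{ε, p, q, u}

FIRST(<S>) = {ε, p, q, u}  (via <K> u)
FIRST(<L>) = {ε, p, q, u}  (via <S> u <L>)
FIRST(<K>) = {ε, p, q, u}  (via <S> <L> p)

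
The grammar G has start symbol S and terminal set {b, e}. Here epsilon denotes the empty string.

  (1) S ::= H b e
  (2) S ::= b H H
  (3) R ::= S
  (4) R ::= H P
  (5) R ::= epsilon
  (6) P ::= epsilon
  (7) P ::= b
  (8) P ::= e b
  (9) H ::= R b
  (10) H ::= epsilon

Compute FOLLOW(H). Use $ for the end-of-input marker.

FIRST(P) = {epsilon, b, e}
FIRST(S) = {b, e}  (via H b e)
FIRST(R) = {epsilon, b, e}  (via S, H P)
FIRST(H) = {epsilon, b, e}  (via R b)
FOLLOW(S) includes $ since S is the start symbol.
FOLLOW(R): in H::=R b, R is followed by b with FIRST {b}. Thus FOLLOW(R) = {b}.
FOLLOW(S): in R::=S, the suffix after S is empty, so FOLLOW(S) ⊇ FOLLOW(R) = {b}. Thus FOLLOW(S) = {$, b}.
FOLLOW(P): in R::=H P, the suffix after P is empty, so FOLLOW(P) ⊇ FOLLOW(R) = {b}. Thus FOLLOW(P) = {b}.
FOLLOW(H): in S::=H b e, H is followed by b e with FIRST {b}; in S::=b H H (occurrence 1), H is followed by H with FIRST {epsilon, b, e}; in S::=b H H (occurrence 1), the suffix after H is nullable, so FOLLOW(H) ⊇ FOLLOW(S) = {$, b}; in S::=b H H (occurrence 2), the suffix after H is empty, so FOLLOW(H) ⊇ FOLLOW(S) = {$, b}; in R::=H P, H is followed by P with FIRST {epsilon, b, e}; in R::=H P, the suffix after H is nullable, so FOLLOW(H) ⊇ FOLLOW(R) = {b}. Thus FOLLOW(H) = {$, b, e}.

{$, b, e}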